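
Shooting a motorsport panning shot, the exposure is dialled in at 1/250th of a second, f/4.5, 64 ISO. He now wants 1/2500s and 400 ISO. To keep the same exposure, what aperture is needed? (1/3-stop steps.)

Shutter speed: 1/250 → 1/320 → 1/400 → 1/500 → 1/640 → 1/800 → 1/1000 → 1/1250 → 1/1600 → 1/2000 → 1/2500 — 3 1/3 stops faster (darker).
ISO: 64 → 80 → 100 → 125 → 160 → 200 → 250 → 320 → 400 — 2 2/3 stops higher (brighter).
Net change so far: 2/3 stop darker. Offset with the aperture: f/4.5 → f/4 → f/3.5.

f/3.5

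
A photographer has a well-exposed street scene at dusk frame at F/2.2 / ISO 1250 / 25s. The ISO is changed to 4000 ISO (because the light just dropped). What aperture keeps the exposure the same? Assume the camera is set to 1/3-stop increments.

ISO: 1250 → 1600 → 2000 → 2500 → 3200 → 4000 — 1 2/3 stops raised (brighter).
Need 1 2/3 stops darker from the aperture: f/2.2 → f/2.5 → f/2.8 → f/3.2 → f/3.5 → f/4.

f/4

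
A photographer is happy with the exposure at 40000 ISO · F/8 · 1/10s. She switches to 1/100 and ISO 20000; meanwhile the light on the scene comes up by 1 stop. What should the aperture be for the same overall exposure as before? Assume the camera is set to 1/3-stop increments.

Scene light: 1 stop brighter.
Shutter speed: 1/10 → 1/13 → 1/15 → 1/20 → 1/25 → 1/30 → 1/40 → 1/50 → 1/60 → 1/80 → 1/100 — 3 1/3 stops shorter (darker).
ISO: 40000 → 32000 → 25600 → 20000 — 1 stop lower (darker).
Net so far: 3 1/3 stops darker. Aperture: f/8 → f/7.1 → f/6.3 → f/5.6 → f/5 → f/4.5 → f/4 → f/3.5 → f/3.2 → f/2.8 → f/2.5.

f/2.5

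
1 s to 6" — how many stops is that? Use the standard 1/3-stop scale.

1 → 1.3 → 1.6 → 2 → 2.5 → 3.2 → 4 → 5 → 6 — count the steps: 8 third-stops = 2 2/3 stops.

2 2/3 stops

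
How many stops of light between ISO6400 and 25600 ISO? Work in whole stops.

6400 → 12800 → 25600 — count the steps: 2 stops.

2 stops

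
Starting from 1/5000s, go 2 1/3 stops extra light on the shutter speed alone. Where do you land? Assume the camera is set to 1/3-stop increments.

Shutter speed: 1/5000 → 1/4000 → 1/3200 → 1/2500 → 1/2000 → 1/1600 → 1/1250 → 1/1000 — 2 1/3 stops longer (brighter).

1/1000s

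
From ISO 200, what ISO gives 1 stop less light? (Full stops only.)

ISO: 200 → 100 — 1 stop dropped (darker).

ISO 100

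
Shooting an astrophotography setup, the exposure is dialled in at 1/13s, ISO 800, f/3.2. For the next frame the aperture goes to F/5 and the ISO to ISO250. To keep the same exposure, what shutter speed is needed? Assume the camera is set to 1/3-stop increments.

Aperture: f/3.2 → f/3.5 → f/4 → f/4.5 → f/5 — 1 1/3 stops stopped down (darker).
ISO: 800 → 640 → 500 → 400 → 320 → 250 — 1 2/3 stops lower (darker).
Net change so far: 3 stops darker. Offset with the shutter speed: 1/13 → 1/10 → 1/8 → 1/6 → 1/5 → 1/4 → 0.3 → 0.4 → 0.5 → 0.6.

0.6 s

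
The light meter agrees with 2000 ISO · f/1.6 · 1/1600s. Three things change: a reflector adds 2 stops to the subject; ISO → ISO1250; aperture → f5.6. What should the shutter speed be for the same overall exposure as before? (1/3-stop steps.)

1/320s

Scene light: 2 stops brighter.
ISO: 2000 → 1600 → 1250 — 2/3 stop dropped (darker).
Aperture: f/1.6 → f/1.8 → f/2 → f/2.2 → f/2.5 → f/2.8 → f/3.2 → f/3.5 → f/4 → f/4.5 → f/5 → f/5.6 — 3 2/3 stops narrower (darker).
Net so far: 2 1/3 stops darker. Shutter speed: 1/1600 → 1/1250 → 1/1000 → 1/800 → 1/640 → 1/500 → 1/400 → 1/320.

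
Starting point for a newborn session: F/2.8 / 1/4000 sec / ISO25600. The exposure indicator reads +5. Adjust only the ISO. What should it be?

Overexposed by 5 stops → need 5 stops darker.
ISO: 25600 → 12800 → 6400 → 3200 → 1600 → 800.

ISO 800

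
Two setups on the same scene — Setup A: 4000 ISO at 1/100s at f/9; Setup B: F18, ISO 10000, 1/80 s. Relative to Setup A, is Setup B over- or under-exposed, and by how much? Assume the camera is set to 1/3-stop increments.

1/3 stop darker

Aperture: f/9 → f/10 → f/11 → f/13 → f/14 → f/16 → f/18 — 2 stops narrower (darker).
Shutter speed: 1/100 → 1/80 — 1/3 stop longer (brighter).
ISO: 4000 → 5000 → 6400 → 8000 → 10000 — 1 1/3 stops raised (brighter).
Net: −2 +1/3 +1 1/3 = −1/3 stops.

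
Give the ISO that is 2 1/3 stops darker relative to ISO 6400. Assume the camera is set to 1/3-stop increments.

ISO 1250

ISO: 6400 → 5000 → 4000 → 3200 → 2500 → 2000 → 1600 → 1250 — 2 1/3 stops lower (darker).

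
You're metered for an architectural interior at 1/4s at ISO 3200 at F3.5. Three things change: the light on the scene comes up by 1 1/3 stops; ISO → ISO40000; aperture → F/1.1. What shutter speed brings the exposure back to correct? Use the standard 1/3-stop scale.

1/1250s

Scene light: 1 1/3 stops brighter.
ISO: 3200 → 4000 → 5000 → 6400 → 8000 → 10000 → 12800 → 16000 → 20000 → 25600 → 32000 → 40000 — 3 2/3 stops higher (brighter).
Aperture: f/3.5 → f/3.2 → f/2.8 → f/2.5 → f/2.2 → f/2 → f/1.8 → f/1.6 → f/1.4 → f/1.2 → f/1.1 — 3 1/3 stops larger aperture (brighter).
Net so far: 8 1/3 stops brighter. Shutter speed: 1/4 → 1/5 → 1/6 → 1/8 → 1/10 → 1/13 → 1/15 → 1/20 → 1/25 → 1/30 → 1/40 → 1/50 → 1/60 → 1/80 → 1/100 → 1/125 → 1/160 → 1/200 → 1/250 → 1/320 → 1/400 → 1/500 → 1/640 → 1/800 → 1/1000 → 1/1250.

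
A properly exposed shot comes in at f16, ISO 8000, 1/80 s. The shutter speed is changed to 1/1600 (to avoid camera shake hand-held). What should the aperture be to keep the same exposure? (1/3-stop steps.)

Shutter speed: 1/80 → 1/100 → 1/125 → 1/160 → 1/200 → 1/250 → 1/320 → 1/400 → 1/500 → 1/640 → 1/800 → 1/1000 → 1/1250 → 1/1600 — 4 1/3 stops shorter (darker).
Need 4 1/3 stops brighter from the aperture: f/16 → f/14 → f/13 → f/11 → f/10 → f/9 → f/8 → f/7.1 → f/6.3 → f/5.6 → f/5 → f/4.5 → f/4 → f/3.5.

f/3.5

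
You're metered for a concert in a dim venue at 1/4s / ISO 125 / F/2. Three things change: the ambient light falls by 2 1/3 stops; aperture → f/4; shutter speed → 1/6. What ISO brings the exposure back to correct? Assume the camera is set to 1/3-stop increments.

Scene light: 2 1/3 stops darker.
Aperture: f/2 → f/2.2 → f/2.5 → f/2.8 → f/3.2 → f/3.5 → f/4 — 2 stops stopped down (darker).
Shutter speed: 1/4 → 1/5 → 1/6 — 2/3 stop shorter (darker).
Net so far: 5 stops darker. ISO: 125 → 160 → 200 → 250 → 320 → 400 → 500 → 640 → 800 → 1000 → 1250 → 1600 → 2000 → 2500 → 3200 → 4000.

ISO 4000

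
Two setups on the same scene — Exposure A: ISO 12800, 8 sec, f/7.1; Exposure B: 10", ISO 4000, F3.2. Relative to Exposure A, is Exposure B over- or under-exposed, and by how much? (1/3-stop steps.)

Aperture: f/7.1 → f/6.3 → f/5.6 → f/5 → f/4.5 → f/4 → f/3.5 → f/3.2 — 2 1/3 stops opened up (brighter).
Shutter speed: 8 → 10 — 1/3 stop slower (brighter).
ISO: 12800 → 10000 → 8000 → 6400 → 5000 → 4000 — 1 2/3 stops dropped (darker).
Net: +2 1/3 +1/3 −1 2/3 = +1 stop.

1 stop brighter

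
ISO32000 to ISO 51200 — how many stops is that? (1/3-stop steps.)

2/3 stop

32000 → 40000 → 51200 — count the steps: 2 third-stops = 2/3 stop.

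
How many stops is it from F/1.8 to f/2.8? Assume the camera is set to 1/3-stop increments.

f/1.8 → f/2 → f/2.2 → f/2.5 → f/2.8 — count the steps: 4 third-stops = 1 1/3 stops.

1 1/3 stops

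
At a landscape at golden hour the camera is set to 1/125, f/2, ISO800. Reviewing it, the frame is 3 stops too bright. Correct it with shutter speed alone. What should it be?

1/1000s

Overexposed by 3 stops → need 3 stops darker.
Shutter speed: 1/125 → 1/250 → 1/500 → 1/1000.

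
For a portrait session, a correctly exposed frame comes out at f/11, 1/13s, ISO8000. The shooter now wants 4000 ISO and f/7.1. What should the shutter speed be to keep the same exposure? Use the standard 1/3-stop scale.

1/15s

ISO: 8000 → 6400 → 5000 → 4000 — 1 stop lower (darker).
Aperture: f/11 → f/10 → f/9 → f/8 → f/7.1 — 1 1/3 stops larger aperture (brighter).
Net change so far: 1/3 stop brighter. Offset with the shutter speed: 1/13 → 1/15.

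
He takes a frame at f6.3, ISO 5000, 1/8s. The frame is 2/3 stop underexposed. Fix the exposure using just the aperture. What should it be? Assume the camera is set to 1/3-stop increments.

f/5

Underexposed by 2/3 stop → need 2/3 stop brighter.
Aperture: f/6.3 → f/5.6 → f/5.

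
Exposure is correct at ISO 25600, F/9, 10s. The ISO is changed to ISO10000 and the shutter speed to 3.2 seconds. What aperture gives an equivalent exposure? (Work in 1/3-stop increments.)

ISO: 25600 → 20000 → 16000 → 12800 → 10000 — 1 1/3 stops dropped (darker).
Shutter speed: 10 → 8 → 6 → 5 → 4 → 3.2 — 1 2/3 stops shorter (darker).
Net change so far: 3 stops darker. Offset with the aperture: f/9 → f/8 → f/7.1 → f/6.3 → f/5.6 → f/5 → f/4.5 → f/4 → f/3.5 → f/3.2.

f/3.2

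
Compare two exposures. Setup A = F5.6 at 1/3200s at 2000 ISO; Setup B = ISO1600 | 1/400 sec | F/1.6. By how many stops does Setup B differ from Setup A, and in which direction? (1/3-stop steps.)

6 1/3 stops brighter

Aperture: f/5.6 → f/5 → f/4.5 → f/4 → f/3.5 → f/3.2 → f/2.8 → f/2.5 → f/2.2 → f/2 → f/1.8 → f/1.6 — 3 2/3 stops opened up (brighter).
Shutter speed: 1/3200 → 1/2500 → 1/2000 → 1/1600 → 1/1250 → 1/1000 → 1/800 → 1/640 → 1/500 → 1/400 — 3 stops longer (brighter).
ISO: 2000 → 1600 — 1/3 stop lower (darker).
Net: +3 2/3 +3 −1/3 = +6 1/3 stops.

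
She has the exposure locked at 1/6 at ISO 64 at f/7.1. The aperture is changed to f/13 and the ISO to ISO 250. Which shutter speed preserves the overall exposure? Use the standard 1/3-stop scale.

Aperture: f/7.1 → f/8 → f/9 → f/10 → f/11 → f/13 — 1 2/3 stops stopped down (darker).
ISO: 64 → 80 → 100 → 125 → 160 → 200 → 250 — 2 stops raised (brighter).
Net change so far: 1/3 stop brighter. Offset with the shutter speed: 1/6 → 1/8.

1/8s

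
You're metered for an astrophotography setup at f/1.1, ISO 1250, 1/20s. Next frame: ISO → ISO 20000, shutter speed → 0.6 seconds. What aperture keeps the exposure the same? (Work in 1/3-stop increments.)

ISO: 1250 → 1600 → 2000 → 2500 → 3200 → 4000 → 5000 → 6400 → 8000 → 10000 → 12800 → 16000 → 20000 — 4 stops higher (brighter).
Shutter speed: 1/20 → 1/15 → 1/13 → 1/10 → 1/8 → 1/6 → 1/5 → 1/4 → 0.3 → 0.4 → 0.5 → 0.6 — 3 2/3 stops longer (brighter).
Net change so far: 7 2/3 stops brighter. Offset with the aperture: f/1.1 → f/1.2 → f/1.4 → f/1.6 → f/1.8 → f/2 → f/2.2 → f/2.5 → f/2.8 → f/3.2 → f/3.5 → f/4 → f/4.5 → f/5 → f/5.6 → f/6.3 → f/7.1 → f/8 → f/9 → f/10 → f/11 → f/13 → f/14 → f/16.

f/16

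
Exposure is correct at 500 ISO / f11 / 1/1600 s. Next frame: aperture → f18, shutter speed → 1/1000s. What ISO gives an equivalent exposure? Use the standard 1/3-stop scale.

Aperture: f/11 → f/13 → f/14 → f/16 → f/18 — 1 1/3 stops narrower (darker).
Shutter speed: 1/1600 → 1/1250 → 1/1000 — 2/3 stop slower (brighter).
Net change so far: 2/3 stop darker. Offset with the ISO: 500 → 640 → 800.

ISO 800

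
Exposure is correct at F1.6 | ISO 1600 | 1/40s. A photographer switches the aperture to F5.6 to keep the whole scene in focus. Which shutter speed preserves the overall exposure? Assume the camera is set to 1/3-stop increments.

Aperture: f/1.6 → f/1.8 → f/2 → f/2.2 → f/2.5 → f/2.8 → f/3.2 → f/3.5 → f/4 → f/4.5 → f/5 → f/5.6 — 3 2/3 stops narrower (darker).
Need 3 2/3 stops brighter from the shutter speed: 1/40 → 1/30 → 1/25 → 1/20 → 1/15 → 1/13 → 1/10 → 1/8 → 1/6 → 1/5 → 1/4 → 0.3.

0.3 s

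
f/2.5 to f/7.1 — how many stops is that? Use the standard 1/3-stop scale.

f/2.5 → f/2.8 → f/3.2 → f/3.5 → f/4 → f/4.5 → f/5 → f/5.6 → f/6.3 → f/7.1 — count the steps: 9 third-stops = 3 stops.

3 stops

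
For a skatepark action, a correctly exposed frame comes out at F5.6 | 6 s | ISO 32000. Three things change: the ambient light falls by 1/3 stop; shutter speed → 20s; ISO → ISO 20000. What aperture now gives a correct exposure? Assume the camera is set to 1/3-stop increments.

Scene light: 1/3 stop darker.
Shutter speed: 6 → 8 → 10 → 13 → 15 → 20 — 1 2/3 stops slower (brighter).
ISO: 32000 → 25600 → 20000 — 2/3 stop lower (darker).
Net so far: 2/3 stop brighter. Aperture: f/5.6 → f/6.3 → f/7.1.

f/7.1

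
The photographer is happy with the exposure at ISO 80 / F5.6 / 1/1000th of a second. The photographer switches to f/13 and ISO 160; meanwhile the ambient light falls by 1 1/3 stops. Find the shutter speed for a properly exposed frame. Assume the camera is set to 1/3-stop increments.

Scene light: 1 1/3 stops darker.
Aperture: f/5.6 → f/6.3 → f/7.1 → f/8 → f/9 → f/10 → f/11 → f/13 — 2 1/3 stops smaller aperture (darker).
ISO: 80 → 100 → 125 → 160 — 1 stop higher (brighter).
Net so far: 2 2/3 stops darker. Shutter speed: 1/1000 → 1/800 → 1/640 → 1/500 → 1/400 → 1/320 → 1/250 → 1/200 → 1/160.

1/160s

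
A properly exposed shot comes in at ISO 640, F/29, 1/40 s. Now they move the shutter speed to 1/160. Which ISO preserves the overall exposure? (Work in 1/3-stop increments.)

Shutter speed: 1/40 → 1/50 → 1/60 → 1/80 → 1/100 → 1/125 → 1/160 — 2 stops faster (darker).
Need 2 stops brighter from the ISO: 640 → 800 → 1000 → 1250 → 1600 → 2000 → 2500.

ISO 2500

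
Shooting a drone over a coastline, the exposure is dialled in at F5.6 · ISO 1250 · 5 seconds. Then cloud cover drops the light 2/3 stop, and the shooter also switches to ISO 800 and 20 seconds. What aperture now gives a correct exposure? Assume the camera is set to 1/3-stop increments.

Scene light: 2/3 stop darker.
ISO: 1250 → 1000 → 800 — 2/3 stop lower (darker).
Shutter speed: 5 → 6 → 8 → 10 → 13 → 15 → 20 — 2 stops slower (brighter).
Net so far: 2/3 stop brighter. Aperture: f/5.6 → f/6.3 → f/7.1.

f/7.1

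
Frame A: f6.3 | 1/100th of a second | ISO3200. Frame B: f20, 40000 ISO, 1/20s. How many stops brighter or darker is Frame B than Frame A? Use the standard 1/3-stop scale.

2 2/3 stops brighter

Aperture: f/6.3 → f/7.1 → f/8 → f/9 → f/10 → f/11 → f/13 → f/14 → f/16 → f/18 → f/20 — 3 1/3 stops narrower (darker).
Shutter speed: 1/100 → 1/80 → 1/60 → 1/50 → 1/40 → 1/30 → 1/25 → 1/20 — 2 1/3 stops slower (brighter).
ISO: 3200 → 4000 → 5000 → 6400 → 8000 → 10000 → 12800 → 16000 → 20000 → 25600 → 32000 → 40000 — 3 2/3 stops raised (brighter).
Net: −3 1/3 +2 1/3 +3 2/3 = +2 2/3 stops.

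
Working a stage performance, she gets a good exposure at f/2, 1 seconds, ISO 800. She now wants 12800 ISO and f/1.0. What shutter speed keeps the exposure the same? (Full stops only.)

ISO: 800 → 1600 → 3200 → 6400 → 12800 — 4 stops raised (brighter).
Aperture: f/2 → f/1.4 → f/1.0 — 2 stops wider (brighter).
Net change so far: 6 stops brighter. Offset with the shutter speed: 1 → 1/2 → 1/4 → 1/8 → 1/15 → 1/30 → 1/60.

1/60s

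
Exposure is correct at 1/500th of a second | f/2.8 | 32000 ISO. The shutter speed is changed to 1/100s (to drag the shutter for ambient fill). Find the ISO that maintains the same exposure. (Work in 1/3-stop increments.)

ISO 6400

Shutter speed: 1/500 → 1/400 → 1/320 → 1/250 → 1/200 → 1/160 → 1/125 → 1/100 — 2 1/3 stops longer (brighter).
Need 2 1/3 stops darker from the ISO: 32000 → 25600 → 20000 → 16000 → 12800 → 10000 → 8000 → 6400.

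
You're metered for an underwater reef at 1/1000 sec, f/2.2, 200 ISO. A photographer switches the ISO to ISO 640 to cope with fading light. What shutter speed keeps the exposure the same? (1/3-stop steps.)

1/3200s

ISO: 200 → 250 → 320 → 400 → 500 → 640 — 1 2/3 stops higher (brighter).
Need 1 2/3 stops darker from the shutter speed: 1/1000 → 1/1250 → 1/1600 → 1/2000 → 1/2500 → 1/3200.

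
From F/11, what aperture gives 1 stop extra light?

f/8

Aperture: f/11 → f/8 — 1 stop opened up (brighter).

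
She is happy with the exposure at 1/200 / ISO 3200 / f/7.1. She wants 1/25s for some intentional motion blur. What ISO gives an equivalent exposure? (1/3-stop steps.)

Shutter speed: 1/200 → 1/160 → 1/125 → 1/100 → 1/80 → 1/60 → 1/50 → 1/40 → 1/30 → 1/25 — 3 stops longer (brighter).
Need 3 stops darker from the ISO: 3200 → 2500 → 2000 → 1600 → 1250 → 1000 → 800 → 640 → 500 → 400.

ISO 400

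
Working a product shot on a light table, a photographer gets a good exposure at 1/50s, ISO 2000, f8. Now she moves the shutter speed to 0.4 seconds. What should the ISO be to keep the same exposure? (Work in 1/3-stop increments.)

Shutter speed: 1/50 → 1/40 → 1/30 → 1/25 → 1/20 → 1/15 → 1/13 → 1/10 → 1/8 → 1/6 → 1/5 → 1/4 → 0.3 → 0.4 — 4 1/3 stops slower (brighter).
Need 4 1/3 stops darker from the ISO: 2000 → 1600 → 1250 → 1000 → 800 → 640 → 500 → 400 → 320 → 250 → 200 → 160 → 125 → 100.

ISO 100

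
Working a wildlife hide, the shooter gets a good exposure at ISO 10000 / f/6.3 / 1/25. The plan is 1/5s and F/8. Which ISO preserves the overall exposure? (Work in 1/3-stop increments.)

ISO 3200

Shutter speed: 1/25 → 1/20 → 1/15 → 1/13 → 1/10 → 1/8 → 1/6 → 1/5 — 2 1/3 stops longer (brighter).
Aperture: f/6.3 → f/7.1 → f/8 — 2/3 stop stopped down (darker).
Net change so far: 1 2/3 stops brighter. Offset with the ISO: 10000 → 8000 → 6400 → 5000 → 4000 → 3200.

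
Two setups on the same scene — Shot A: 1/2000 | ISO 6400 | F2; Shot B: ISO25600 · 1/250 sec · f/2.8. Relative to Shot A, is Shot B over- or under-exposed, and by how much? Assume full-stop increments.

Aperture: f/2 → f/2.8 — 1 stop narrower (darker).
Shutter speed: 1/2000 → 1/1000 → 1/500 → 1/250 — 3 stops longer (brighter).
ISO: 6400 → 12800 → 25600 — 2 stops higher (brighter).
Net: −1 +3 +2 = +4 stops.

4 stops brighter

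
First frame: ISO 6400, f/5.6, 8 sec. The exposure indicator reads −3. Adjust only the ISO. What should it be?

Underexposed by 3 stops → need 3 stops brighter.
ISO: 6400 → 12800 → 25600 → 51200.

ISO 51200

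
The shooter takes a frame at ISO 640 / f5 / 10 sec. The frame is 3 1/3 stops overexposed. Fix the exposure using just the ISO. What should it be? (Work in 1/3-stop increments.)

Overexposed by 3 1/3 stops → need 3 1/3 stops darker.
ISO: 640 → 500 → 400 → 320 → 250 → 200 → 160 → 125 → 100 → 80 → 64.

ISO 64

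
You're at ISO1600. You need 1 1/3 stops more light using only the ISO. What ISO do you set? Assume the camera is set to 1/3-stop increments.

ISO 4000

ISO: 1600 → 2000 → 2500 → 3200 → 4000 — 1 1/3 stops raised (brighter).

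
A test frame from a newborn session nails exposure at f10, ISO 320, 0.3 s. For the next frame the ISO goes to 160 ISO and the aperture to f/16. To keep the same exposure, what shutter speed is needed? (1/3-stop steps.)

ISO: 320 → 250 → 200 → 160 — 1 stop lower (darker).
Aperture: f/10 → f/11 → f/13 → f/14 → f/16 — 1 1/3 stops stopped down (darker).
Net change so far: 2 1/3 stops darker. Offset with the shutter speed: 0.3 → 0.4 → 0.5 → 0.6 → 0.8 → 1 → 1.3 → 1.6.

1.6 s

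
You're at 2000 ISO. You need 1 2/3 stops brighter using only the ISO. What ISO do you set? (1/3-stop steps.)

ISO: 2000 → 2500 → 3200 → 4000 → 5000 → 6400 — 1 2/3 stops higher (brighter).

ISO 6400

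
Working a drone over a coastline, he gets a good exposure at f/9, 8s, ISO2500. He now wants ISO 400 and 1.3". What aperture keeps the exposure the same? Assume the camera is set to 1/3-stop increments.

ISO: 2500 → 2000 → 1600 → 1250 → 1000 → 800 → 640 → 500 → 400 — 2 2/3 stops lower (darker).
Shutter speed: 8 → 6 → 5 → 4 → 3.2 → 2.5 → 2 → 1.6 → 1.3 — 2 2/3 stops shorter (darker).
Net change so far: 5 1/3 stops darker. Offset with the aperture: f/9 → f/8 → f/7.1 → f/6.3 → f/5.6 → f/5 → f/4.5 → f/4 → f/3.5 → f/3.2 → f/2.8 → f/2.5 → f/2.2 → f/2 → f/1.8 → f/1.6 → f/1.4.

f/1.4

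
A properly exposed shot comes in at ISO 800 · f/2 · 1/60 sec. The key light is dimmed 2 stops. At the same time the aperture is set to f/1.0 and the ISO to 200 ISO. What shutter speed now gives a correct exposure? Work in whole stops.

1/15s

Scene light: 2 stops darker.
Aperture: f/2 → f/1.4 → f/1.0 — 2 stops wider (brighter).
ISO: 800 → 400 → 200 — 2 stops lower (darker).
Net so far: 2 stops darker. Shutter speed: 1/60 → 1/30 → 1/15.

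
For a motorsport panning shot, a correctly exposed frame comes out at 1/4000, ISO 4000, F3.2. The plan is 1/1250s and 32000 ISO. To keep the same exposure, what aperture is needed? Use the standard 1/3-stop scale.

Shutter speed: 1/4000 → 1/3200 → 1/2500 → 1/2000 → 1/1600 → 1/1250 — 1 2/3 stops slower (brighter).
ISO: 4000 → 5000 → 6400 → 8000 → 10000 → 12800 → 16000 → 20000 → 25600 → 32000 — 3 stops higher (brighter).
Net change so far: 4 2/3 stops brighter. Offset with the aperture: f/3.2 → f/3.5 → f/4 → f/4.5 → f/5 → f/5.6 → f/6.3 → f/7.1 → f/8 → f/9 → f/10 → f/11 → f/13 → f/14 → f/16.

f/16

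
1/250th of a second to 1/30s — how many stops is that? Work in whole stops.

1/250 → 1/125 → 1/60 → 1/30 — count the steps: 3 stops.

3 stops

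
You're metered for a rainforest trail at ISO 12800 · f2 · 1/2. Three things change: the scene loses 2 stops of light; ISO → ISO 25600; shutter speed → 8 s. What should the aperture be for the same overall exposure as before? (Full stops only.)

Scene light: 2 stops darker.
ISO: 12800 → 25600 — 1 stop raised (brighter).
Shutter speed: 1/2 → 1 → 2 → 4 → 8 — 4 stops longer (brighter).
Net so far: 3 stops brighter. Aperture: f/2 → f/2.8 → f/4 → f/5.6.

f/5.6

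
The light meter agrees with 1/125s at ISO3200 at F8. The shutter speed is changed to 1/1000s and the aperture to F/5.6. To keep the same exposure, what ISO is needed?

ISO 12800

Shutter speed: 1/125 → 1/250 → 1/500 → 1/1000 — 3 stops shorter (darker).
Aperture: f/8 → f/5.6 — 1 stop wider (brighter).
Net change so far: 2 stops darker. Offset with the ISO: 3200 → 6400 → 12800.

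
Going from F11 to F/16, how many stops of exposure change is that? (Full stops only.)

1 stop

f/11 → f/16 — count the steps: 1 stop.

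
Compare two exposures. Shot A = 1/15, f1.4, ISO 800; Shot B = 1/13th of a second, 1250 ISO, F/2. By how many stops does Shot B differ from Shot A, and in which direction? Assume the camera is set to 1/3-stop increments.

Aperture: f/1.4 → f/1.6 → f/1.8 → f/2 — 1 stop stopped down (darker).
Shutter speed: 1/15 → 1/13 — 1/3 stop slower (brighter).
ISO: 800 → 1000 → 1250 — 2/3 stop raised (brighter).
Net: −1 +1/3 +2/3 = 0 stops.

same exposure (0 stops)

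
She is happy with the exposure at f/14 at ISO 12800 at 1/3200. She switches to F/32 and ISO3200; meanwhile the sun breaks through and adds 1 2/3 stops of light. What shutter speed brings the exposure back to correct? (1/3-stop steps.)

1/500s

Scene light: 1 2/3 stops brighter.
Aperture: f/14 → f/16 → f/18 → f/20 → f/22 → f/25 → f/29 → f/32 — 2 1/3 stops smaller aperture (darker).
ISO: 12800 → 10000 → 8000 → 6400 → 5000 → 4000 → 3200 — 2 stops dropped (darker).
Net so far: 2 2/3 stops darker. Shutter speed: 1/3200 → 1/2500 → 1/2000 → 1/1600 → 1/1250 → 1/1000 → 1/800 → 1/640 → 1/500.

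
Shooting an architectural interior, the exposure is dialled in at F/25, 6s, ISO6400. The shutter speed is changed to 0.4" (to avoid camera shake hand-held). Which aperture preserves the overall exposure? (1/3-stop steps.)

Shutter speed: 6 → 5 → 4 → 3.2 → 2.5 → 2 → 1.6 → 1.3 → 1 → 0.8 → 0.6 → 0.5 → 0.4 — 4 stops shorter (darker).
Need 4 stops brighter from the aperture: f/25 → f/22 → f/20 → f/18 → f/16 → f/14 → f/13 → f/11 → f/10 → f/9 → f/8 → f/7.1 → f/6.3.

f/6.3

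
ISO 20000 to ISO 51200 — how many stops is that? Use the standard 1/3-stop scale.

20000 → 25600 → 32000 → 40000 → 51200 — count the steps: 4 third-stops = 1 1/3 stops.

1 1/3 stops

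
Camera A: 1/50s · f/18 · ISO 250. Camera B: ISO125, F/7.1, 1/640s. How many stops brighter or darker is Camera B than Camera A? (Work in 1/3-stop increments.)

Aperture: f/18 → f/16 → f/14 → f/13 → f/11 → f/10 → f/9 → f/8 → f/7.1 — 2 2/3 stops wider (brighter).
Shutter speed: 1/50 → 1/60 → 1/80 → 1/100 → 1/125 → 1/160 → 1/200 → 1/250 → 1/320 → 1/400 → 1/500 → 1/640 — 3 2/3 stops shorter (darker).
ISO: 250 → 200 → 160 → 125 — 1 stop lower (darker).
Net: +2 2/3 −3 2/3 −1 = −2 stops.

2 stops darker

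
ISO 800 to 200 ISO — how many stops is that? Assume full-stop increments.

800 → 400 → 200 — count the steps: 2 stops.

2 stops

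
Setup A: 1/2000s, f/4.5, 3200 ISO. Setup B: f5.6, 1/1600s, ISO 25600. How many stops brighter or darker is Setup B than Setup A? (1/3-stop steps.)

2 2/3 stops brighter

Aperture: f/4.5 → f/5 → f/5.6 — 2/3 stop stopped down (darker).
Shutter speed: 1/2000 → 1/1600 — 1/3 stop slower (brighter).
ISO: 3200 → 4000 → 5000 → 6400 → 8000 → 10000 → 12800 → 16000 → 20000 → 25600 — 3 stops raised (brighter).
Net: −2/3 +1/3 +3 = +2 2/3 stops.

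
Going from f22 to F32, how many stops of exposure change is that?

1 stop

f/22 → f/32 — count the steps: 1 stop.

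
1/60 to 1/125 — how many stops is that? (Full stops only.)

1/60 → 1/125 — count the steps: 1 stop.

1 stop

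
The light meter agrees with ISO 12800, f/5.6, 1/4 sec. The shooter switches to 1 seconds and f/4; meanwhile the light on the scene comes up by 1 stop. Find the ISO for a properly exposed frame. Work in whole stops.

Scene light: 1 stop brighter.
Shutter speed: 1/4 → 1/2 → 1 — 2 stops longer (brighter).
Aperture: f/5.6 → f/4 — 1 stop wider (brighter).
Net so far: 4 stops brighter. ISO: 12800 → 6400 → 3200 → 1600 → 800.

ISO 800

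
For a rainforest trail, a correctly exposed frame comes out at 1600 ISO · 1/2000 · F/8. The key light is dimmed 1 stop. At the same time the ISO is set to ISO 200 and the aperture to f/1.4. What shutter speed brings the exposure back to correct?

Scene light: 1 stop darker.
ISO: 1600 → 800 → 400 → 200 — 3 stops lower (darker).
Aperture: f/8 → f/5.6 → f/4 → f/2.8 → f/2 → f/1.4 — 5 stops wider (brighter).
Net so far: 1 stop brighter. Shutter speed: 1/2000 → 1/4000.

1/4000s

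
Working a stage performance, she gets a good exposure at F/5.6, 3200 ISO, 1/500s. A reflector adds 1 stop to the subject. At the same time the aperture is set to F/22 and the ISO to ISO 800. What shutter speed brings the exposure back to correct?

Scene light: 1 stop brighter.
Aperture: f/5.6 → f/8 → f/11 → f/16 → f/22 — 4 stops stopped down (darker).
ISO: 3200 → 1600 → 800 — 2 stops lower (darker).
Net so far: 5 stops darker. Shutter speed: 1/500 → 1/250 → 1/125 → 1/60 → 1/30 → 1/15.

1/15s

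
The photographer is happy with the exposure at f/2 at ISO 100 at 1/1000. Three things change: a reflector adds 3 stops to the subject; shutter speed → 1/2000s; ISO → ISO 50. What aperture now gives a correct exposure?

f/2.8

Scene light: 3 stops brighter.
Shutter speed: 1/1000 → 1/2000 — 1 stop shorter (darker).
ISO: 100 → 50 — 1 stop lower (darker).
Net so far: 1 stop brighter. Aperture: f/2 → f/2.8.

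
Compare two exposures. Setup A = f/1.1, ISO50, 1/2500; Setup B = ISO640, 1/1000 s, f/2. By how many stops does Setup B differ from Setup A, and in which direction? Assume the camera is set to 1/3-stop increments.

Aperture: f/1.1 → f/1.2 → f/1.4 → f/1.6 → f/1.8 → f/2 — 1 2/3 stops smaller aperture (darker).
Shutter speed: 1/2500 → 1/2000 → 1/1600 → 1/1250 → 1/1000 — 1 1/3 stops slower (brighter).
ISO: 50 → 64 → 80 → 100 → 125 → 160 → 200 → 250 → 320 → 400 → 500 → 640 — 3 2/3 stops raised (brighter).
Net: −1 2/3 +1 1/3 +3 2/3 = +3 1/3 stops.

3 1/3 stops brighter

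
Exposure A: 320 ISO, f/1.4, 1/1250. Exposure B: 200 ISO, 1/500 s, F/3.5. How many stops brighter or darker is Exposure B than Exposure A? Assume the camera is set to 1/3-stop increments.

Aperture: f/1.4 → f/1.6 → f/1.8 → f/2 → f/2.2 → f/2.5 → f/2.8 → f/3.2 → f/3.5 — 2 2/3 stops smaller aperture (darker).
Shutter speed: 1/1250 → 1/1000 → 1/800 → 1/640 → 1/500 — 1 1/3 stops slower (brighter).
ISO: 320 → 250 → 200 — 2/3 stop lower (darker).
Net: −2 2/3 +1 1/3 −2/3 = −2 stops.

2 stops darker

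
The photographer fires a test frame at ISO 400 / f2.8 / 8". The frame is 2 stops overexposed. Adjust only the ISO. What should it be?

ISO 100

Overexposed by 2 stops → need 2 stops darker.
ISO: 400 → 200 → 100.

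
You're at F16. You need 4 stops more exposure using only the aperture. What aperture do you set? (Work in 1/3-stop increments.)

f/4

Aperture: f/16 → f/14 → f/13 → f/11 → f/10 → f/9 → f/8 → f/7.1 → f/6.3 → f/5.6 → f/5 → f/4.5 → f/4 — 4 stops opened up (brighter).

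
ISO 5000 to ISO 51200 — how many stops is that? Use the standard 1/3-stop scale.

5000 → 6400 → 8000 → 10000 → 12800 → 16000 → 20000 → 25600 → 32000 → 40000 → 51200 — count the steps: 10 third-stops = 3 1/3 stops.

3 1/3 stops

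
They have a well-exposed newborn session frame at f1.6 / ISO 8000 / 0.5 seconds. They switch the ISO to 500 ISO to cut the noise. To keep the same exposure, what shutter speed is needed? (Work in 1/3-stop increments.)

ISO: 8000 → 6400 → 5000 → 4000 → 3200 → 2500 → 2000 → 1600 → 1250 → 1000 → 800 → 640 → 500 — 4 stops dropped (darker).
Need 4 stops brighter from the shutter speed: 0.5 → 0.6 → 0.8 → 1 → 1.3 → 1.6 → 2 → 2.5 → 3.2 → 4 → 5 → 6 → 8.

8 s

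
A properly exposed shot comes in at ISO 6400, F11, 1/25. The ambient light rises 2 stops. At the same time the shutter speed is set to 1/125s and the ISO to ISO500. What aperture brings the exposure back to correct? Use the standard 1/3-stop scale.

Scene light: 2 stops brighter.
Shutter speed: 1/25 → 1/30 → 1/40 → 1/50 → 1/60 → 1/80 → 1/100 → 1/125 — 2 1/3 stops faster (darker).
ISO: 6400 → 5000 → 4000 → 3200 → 2500 → 2000 → 1600 → 1250 → 1000 → 800 → 640 → 500 — 3 2/3 stops dropped (darker).
Net so far: 4 stops darker. Aperture: f/11 → f/10 → f/9 → f/8 → f/7.1 → f/6.3 → f/5.6 → f/5 → f/4.5 → f/4 → f/3.5 → f/3.2 → f/2.8.

f/2.8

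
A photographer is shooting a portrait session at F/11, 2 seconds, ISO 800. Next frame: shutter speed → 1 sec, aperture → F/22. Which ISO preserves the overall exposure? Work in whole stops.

Shutter speed: 2 → 1 — 1 stop faster (darker).
Aperture: f/11 → f/16 → f/22 — 2 stops narrower (darker).
Net change so far: 3 stops darker. Offset with the ISO: 800 → 1600 → 3200 → 6400.

ISO 6400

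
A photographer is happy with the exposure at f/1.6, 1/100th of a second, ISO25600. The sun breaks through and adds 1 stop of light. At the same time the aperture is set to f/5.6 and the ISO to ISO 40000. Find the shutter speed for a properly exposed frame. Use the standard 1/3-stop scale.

Scene light: 1 stop brighter.
Aperture: f/1.6 → f/1.8 → f/2 → f/2.2 → f/2.5 → f/2.8 → f/3.2 → f/3.5 → f/4 → f/4.5 → f/5 → f/5.6 — 3 2/3 stops stopped down (darker).
ISO: 25600 → 32000 → 40000 — 2/3 stop raised (brighter).
Net so far: 2 stops darker. Shutter speed: 1/100 → 1/80 → 1/60 → 1/50 → 1/40 → 1/30 → 1/25.

1/25s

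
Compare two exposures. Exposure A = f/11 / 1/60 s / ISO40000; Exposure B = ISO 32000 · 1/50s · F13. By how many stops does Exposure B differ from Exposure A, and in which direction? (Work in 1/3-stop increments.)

1/3 stop darker

Aperture: f/11 → f/13 — 1/3 stop smaller aperture (darker).
Shutter speed: 1/60 → 1/50 — 1/3 stop slower (brighter).
ISO: 40000 → 32000 — 1/3 stop dropped (darker).
Net: −1/3 +1/3 −1/3 = −1/3 stops.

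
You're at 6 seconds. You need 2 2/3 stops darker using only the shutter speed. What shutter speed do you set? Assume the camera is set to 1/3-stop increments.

1 s

Shutter speed: 6 → 5 → 4 → 3.2 → 2.5 → 2 → 1.6 → 1.3 → 1 — 2 2/3 stops faster (darker).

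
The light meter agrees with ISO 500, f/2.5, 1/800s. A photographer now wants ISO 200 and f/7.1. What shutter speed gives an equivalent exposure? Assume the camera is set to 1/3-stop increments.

ISO: 500 → 400 → 320 → 250 → 200 — 1 1/3 stops lower (darker).
Aperture: f/2.5 → f/2.8 → f/3.2 → f/3.5 → f/4 → f/4.5 → f/5 → f/5.6 → f/6.3 → f/7.1 — 3 stops stopped down (darker).
Net change so far: 4 1/3 stops darker. Offset with the shutter speed: 1/800 → 1/640 → 1/500 → 1/400 → 1/320 → 1/250 → 1/200 → 1/160 → 1/125 → 1/100 → 1/80 → 1/60 → 1/50 → 1/40.

1/40s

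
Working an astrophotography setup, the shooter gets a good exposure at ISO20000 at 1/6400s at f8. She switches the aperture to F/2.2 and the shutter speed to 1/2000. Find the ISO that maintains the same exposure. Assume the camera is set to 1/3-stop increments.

Aperture: f/8 → f/7.1 → f/6.3 → f/5.6 → f/5 → f/4.5 → f/4 → f/3.5 → f/3.2 → f/2.8 → f/2.5 → f/2.2 — 3 2/3 stops larger aperture (brighter).
Shutter speed: 1/6400 → 1/5000 → 1/4000 → 1/3200 → 1/2500 → 1/2000 — 1 2/3 stops slower (brighter).
Net change so far: 5 1/3 stops brighter. Offset with the ISO: 20000 → 16000 → 12800 → 10000 → 8000 → 6400 → 5000 → 4000 → 3200 → 2500 → 2000 → 1600 → 1250 → 1000 → 800 → 640 → 500.

ISO 500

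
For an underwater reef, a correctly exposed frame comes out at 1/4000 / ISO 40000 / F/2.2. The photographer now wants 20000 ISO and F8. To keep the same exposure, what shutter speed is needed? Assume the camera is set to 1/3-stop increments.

ISO: 40000 → 32000 → 25600 → 20000 — 1 stop dropped (darker).
Aperture: f/2.2 → f/2.5 → f/2.8 → f/3.2 → f/3.5 → f/4 → f/4.5 → f/5 → f/5.6 → f/6.3 → f/7.1 → f/8 — 3 2/3 stops narrower (darker).
Net change so far: 4 2/3 stops darker. Offset with the shutter speed: 1/4000 → 1/3200 → 1/2500 → 1/2000 → 1/1600 → 1/1250 → 1/1000 → 1/800 → 1/640 → 1/500 → 1/400 → 1/320 → 1/250 → 1/200 → 1/160.

1/160s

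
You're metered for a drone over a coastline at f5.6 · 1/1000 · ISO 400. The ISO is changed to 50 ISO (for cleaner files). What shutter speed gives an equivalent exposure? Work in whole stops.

ISO: 400 → 200 → 100 → 50 — 3 stops lower (darker).
Need 3 stops brighter from the shutter speed: 1/1000 → 1/500 → 1/250 → 1/125.

1/125s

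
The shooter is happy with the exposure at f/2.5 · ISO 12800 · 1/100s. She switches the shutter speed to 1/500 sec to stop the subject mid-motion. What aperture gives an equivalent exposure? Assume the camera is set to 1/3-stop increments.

f/1.1

Shutter speed: 1/100 → 1/125 → 1/160 → 1/200 → 1/250 → 1/320 → 1/400 → 1/500 — 2 1/3 stops shorter (darker).
Need 2 1/3 stops brighter from the aperture: f/2.5 → f/2.2 → f/2 → f/1.8 → f/1.6 → f/1.4 → f/1.2 → f/1.1.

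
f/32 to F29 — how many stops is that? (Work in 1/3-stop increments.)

1/3 stop

f/32 → f/29 — count the steps: 1 third-stops = 1/3 stop.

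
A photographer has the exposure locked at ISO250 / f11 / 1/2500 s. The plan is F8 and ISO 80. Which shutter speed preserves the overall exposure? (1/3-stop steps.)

1/1600s

Aperture: f/11 → f/10 → f/9 → f/8 — 1 stop opened up (brighter).
ISO: 250 → 200 → 160 → 125 → 100 → 80 — 1 2/3 stops lower (darker).
Net change so far: 2/3 stop darker. Offset with the shutter speed: 1/2500 → 1/2000 → 1/1600.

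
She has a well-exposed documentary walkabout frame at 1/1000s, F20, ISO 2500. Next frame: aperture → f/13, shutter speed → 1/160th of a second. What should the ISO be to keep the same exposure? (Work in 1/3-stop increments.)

Aperture: f/20 → f/18 → f/16 → f/14 → f/13 — 1 1/3 stops wider (brighter).
Shutter speed: 1/1000 → 1/800 → 1/640 → 1/500 → 1/400 → 1/320 → 1/250 → 1/200 → 1/160 — 2 2/3 stops slower (brighter).
Net change so far: 4 stops brighter. Offset with the ISO: 2500 → 2000 → 1600 → 1250 → 1000 → 800 → 640 → 500 → 400 → 320 → 250 → 200 → 160.

ISO 160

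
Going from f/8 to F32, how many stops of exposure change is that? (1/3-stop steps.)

f/8 → f/9 → f/10 → f/11 → f/13 → f/14 → f/16 → f/18 → f/20 → f/22 → f/25 → f/29 → f/32 — count the steps: 12 third-stops = 4 stops.

4 stops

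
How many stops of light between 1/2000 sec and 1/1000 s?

1 stop

1/2000 → 1/1000 — count the steps: 1 stop.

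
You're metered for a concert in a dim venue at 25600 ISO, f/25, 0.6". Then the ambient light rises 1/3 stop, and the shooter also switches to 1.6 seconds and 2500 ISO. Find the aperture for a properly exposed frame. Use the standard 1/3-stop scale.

Scene light: 1/3 stop brighter.
Shutter speed: 0.6 → 0.8 → 1 → 1.3 → 1.6 — 1 1/3 stops longer (brighter).
ISO: 25600 → 20000 → 16000 → 12800 → 10000 → 8000 → 6400 → 5000 → 4000 → 3200 → 2500 — 3 1/3 stops dropped (darker).
Net so far: 1 2/3 stops darker. Aperture: f/25 → f/22 → f/20 → f/18 → f/16 → f/14.

f/14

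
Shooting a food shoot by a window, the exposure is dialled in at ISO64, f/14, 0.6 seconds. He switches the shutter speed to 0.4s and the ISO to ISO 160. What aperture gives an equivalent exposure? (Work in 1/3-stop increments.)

f/18

Shutter speed: 0.6 → 0.5 → 0.4 — 2/3 stop faster (darker).
ISO: 64 → 80 → 100 → 125 → 160 — 1 1/3 stops higher (brighter).
Net change so far: 2/3 stop brighter. Offset with the aperture: f/14 → f/16 → f/18.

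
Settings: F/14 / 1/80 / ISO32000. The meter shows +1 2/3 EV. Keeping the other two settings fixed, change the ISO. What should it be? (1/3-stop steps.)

Overexposed by 1 2/3 stops → need 1 2/3 stops darker.
ISO: 32000 → 25600 → 20000 → 16000 → 12800 → 10000.

ISO 10000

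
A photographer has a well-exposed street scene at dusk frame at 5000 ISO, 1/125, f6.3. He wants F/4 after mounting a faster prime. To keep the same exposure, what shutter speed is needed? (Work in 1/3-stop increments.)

Aperture: f/6.3 → f/5.6 → f/5 → f/4.5 → f/4 — 1 1/3 stops larger aperture (brighter).
Need 1 1/3 stops darker from the shutter speed: 1/125 → 1/160 → 1/200 → 1/250 → 1/320.

1/320s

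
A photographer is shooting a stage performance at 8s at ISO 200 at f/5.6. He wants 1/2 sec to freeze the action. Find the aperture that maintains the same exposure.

f/1.4

Shutter speed: 8 → 4 → 2 → 1 → 1/2 — 4 stops shorter (darker).
Need 4 stops brighter from the aperture: f/5.6 → f/4 → f/2.8 → f/2 → f/1.4.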